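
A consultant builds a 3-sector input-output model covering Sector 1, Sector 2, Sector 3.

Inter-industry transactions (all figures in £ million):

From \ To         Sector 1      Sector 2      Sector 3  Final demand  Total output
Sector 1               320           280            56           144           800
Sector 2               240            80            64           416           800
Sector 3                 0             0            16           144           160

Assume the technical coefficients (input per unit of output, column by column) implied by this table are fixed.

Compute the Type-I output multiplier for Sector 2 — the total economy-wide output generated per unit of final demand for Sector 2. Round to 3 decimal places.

Technical coefficients a_ij = z_ij / X_j:
  a_11 = 320/800 = 0.40, a_21 = 240/800 = 0.30, a_31 = 0/800 = 0.00
  a_12 = 280/800 = 0.35, a_22 = 80/800 = 0.10, a_32 = 0/800 = 0.00
  a_13 = 56/160 = 0.35, a_23 = 64/160 = 0.40, a_33 = 16/160 = 0.10
I − A =
  [   0.60    -0.35    -0.35]
  [  -0.30     0.90    -0.40]
  [   0.00     0.00     0.90]
Cofactors of I−A, C_ij = (−1)^(i+j)·(minor ij) (rows/columns in the sector order above):
  C_11 = (0.90)(0.90) − (-0.40)(0.00) = 0.8100
  C_12 = −[(-0.30)(0.90) − (-0.40)(0.00)] = 0.2700
  C_13 = (-0.30)(0.00) − (0.90)(0.00) = 0.0000
  C_21 = −[(-0.35)(0.90) − (-0.35)(0.00)] = 0.3150
  C_22 = (0.60)(0.90) − (-0.35)(0.00) = 0.5400
  C_23 = −[(0.60)(0.00) − (-0.35)(0.00)] = 0.0000
  C_31 = (-0.35)(-0.40) − (-0.35)(0.90) = 0.4550
  C_32 = −[(0.60)(-0.40) − (-0.35)(-0.30)] = 0.3450
  C_33 = (0.60)(0.90) − (-0.35)(-0.30) = 0.4350
det(I−A) = Σ_j (I−A)_1j·C_1j = (0.60)(0.8100) + (-0.35)(0.2700) + (-0.35)(0.0000) = 0.3915
adj(I−A) = Cᵀ =
  [ 0.8100   0.3150   0.4550]
  [ 0.2700   0.5400   0.3450]
  [ 0.0000   0.0000   0.4350]
(I − A)⁻¹ = adj(I−A) / det(I−A) ≈
  [   2.0690     0.8046     1.1622]
  [   0.6897     1.3793     0.8812]
  [   0.0000     0.0000     1.1111]
The output multiplier for sector j is the column-j sum of the Leontief inverse (I − A)⁻¹ = adj(I−A) / det(I−A).
Column 2 of adj(I−A): (0.3150, 0.5400, 0.0000); det(I−A) = 0.3915.
m_2 = (0.3150 + 0.5400 + 0.0000) / 0.3915 = 0.855 / 0.3915 ≈ 2.184.

m_2 = 2.184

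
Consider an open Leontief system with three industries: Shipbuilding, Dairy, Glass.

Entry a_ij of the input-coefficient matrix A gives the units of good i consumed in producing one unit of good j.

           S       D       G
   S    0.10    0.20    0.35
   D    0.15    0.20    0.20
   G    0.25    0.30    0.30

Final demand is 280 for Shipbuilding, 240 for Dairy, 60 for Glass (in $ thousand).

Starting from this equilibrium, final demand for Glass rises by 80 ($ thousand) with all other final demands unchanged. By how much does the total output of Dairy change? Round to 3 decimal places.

Δx_D = 55.814

I − A =
  [   0.90    -0.20    -0.35]
  [  -0.15     0.80    -0.20]
  [  -0.25    -0.30     0.70]
Cofactors of I−A, C_ij = (−1)^(i+j)·(minor ij) (rows/columns in the sector order above):
  C_11 = (0.80)(0.70) − (-0.20)(-0.30) = 0.5000
  C_12 = −[(-0.15)(0.70) − (-0.20)(-0.25)] = 0.1550
  C_13 = (-0.15)(-0.30) − (0.80)(-0.25) = 0.2450
  C_21 = −[(-0.20)(0.70) − (-0.35)(-0.30)] = 0.2450
  C_22 = (0.90)(0.70) − (-0.35)(-0.25) = 0.5425
  C_23 = −[(0.90)(-0.30) − (-0.20)(-0.25)] = 0.3200
  C_31 = (-0.20)(-0.20) − (-0.35)(0.80) = 0.3200
  C_32 = −[(0.90)(-0.20) − (-0.35)(-0.15)] = 0.2325
  C_33 = (0.90)(0.80) − (-0.20)(-0.15) = 0.6900
det(I−A) = Σ_j (I−A)_1j·C_1j = (0.90)(0.5000) + (-0.20)(0.1550) + (-0.35)(0.2450) = 0.33325
adj(I−A) = Cᵀ =
  [ 0.5000   0.2450   0.3200]
  [ 0.1550   0.5425   0.2325]
  [ 0.2450   0.3200   0.6900]
(I − A)⁻¹ = adj(I−A) / det(I−A) ≈
  [   1.5004     0.7352     0.9602]
  [   0.4651     1.6279     0.6977]
  [   0.7352     0.9602     2.0705]
Δx = (I − A)⁻¹ Δd with Δd having +80 in the Glass component and 0 elsewhere.
So Δx_D = L_DG · (+80), where L_DG = adj(I−A)_DG / det(I−A) = 0.2325 / 0.33325.
Δx_D = 0.2325 × (+80) / 0.33325 = 18.60 / 0.33325 ≈ 55.814.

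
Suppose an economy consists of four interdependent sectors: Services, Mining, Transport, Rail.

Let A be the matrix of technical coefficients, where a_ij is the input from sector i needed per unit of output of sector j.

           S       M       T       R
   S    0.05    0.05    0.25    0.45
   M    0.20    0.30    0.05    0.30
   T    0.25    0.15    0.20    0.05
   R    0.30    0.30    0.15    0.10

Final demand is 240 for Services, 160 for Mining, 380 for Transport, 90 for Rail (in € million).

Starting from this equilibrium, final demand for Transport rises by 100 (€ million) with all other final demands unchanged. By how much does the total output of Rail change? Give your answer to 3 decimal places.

Δx_R = 81.778

I − A =
  [   0.95    -0.05    -0.25    -0.45]
  [  -0.20     0.70    -0.05    -0.30]
  [  -0.25    -0.15     0.80    -0.05]
  [  -0.30    -0.30    -0.15     0.90]
Compute the cofactors C_ij = (−1)^(i+j)·(3×3 minor ij) of I−A; the adjugate is their transpose:
adj(I−A) = Cᵀ =
  [ 0.41250   0.19125   0.19350   0.28075]
  [ 0.23775   0.49200   0.15975   0.29175]
  [ 0.18900   0.16800   0.37800   0.17150]
  [ 0.24825   0.25575   0.18075   0.46500]
det(I−A) = Σ_j (I−A)_1j·C_1j = (0.95)(0.41250) + (-0.05)(0.23775) + (-0.25)(0.18900) + (-0.45)(0.24825) = 0.221025
(I − A)⁻¹ = adj(I−A) / det(I−A) ≈
  [   1.8663     0.8653     0.8755     1.2702]
  [   1.0757     2.2260     0.7228     1.3200]
  [   0.8551     0.7601     1.7102     0.7759]
  [   1.1232     1.1571     0.8178     2.1038]
Δx = (I − A)⁻¹ Δd with Δd having +100 in the Transport component and 0 elsewhere.
So Δx_R = L_RT · (+100), where L_RT = adj(I−A)_RT / det(I−A) = 0.18075 / 0.221025.
Δx_R = 0.18075 × (+100) / 0.221025 = 18.075 / 0.221025 ≈ 81.778.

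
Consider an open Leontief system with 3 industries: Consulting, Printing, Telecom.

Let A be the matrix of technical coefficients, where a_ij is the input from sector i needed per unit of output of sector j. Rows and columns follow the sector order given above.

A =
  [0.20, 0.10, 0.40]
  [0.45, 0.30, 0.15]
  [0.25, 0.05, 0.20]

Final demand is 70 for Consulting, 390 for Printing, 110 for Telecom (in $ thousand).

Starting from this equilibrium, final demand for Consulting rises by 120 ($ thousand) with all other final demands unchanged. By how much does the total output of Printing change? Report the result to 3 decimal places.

I − A =
  [   0.80    -0.10    -0.40]
  [  -0.45     0.70    -0.15]
  [  -0.25    -0.05     0.80]
Cofactors of I−A, C_ij = (−1)^(i+j)·(minor ij) (rows/columns in the sector order above):
  C_11 = (0.70)(0.80) − (-0.15)(-0.05) = 0.5525
  C_12 = −[(-0.45)(0.80) − (-0.15)(-0.25)] = 0.3975
  C_13 = (-0.45)(-0.05) − (0.70)(-0.25) = 0.1975
  C_21 = −[(-0.10)(0.80) − (-0.40)(-0.05)] = 0.1000
  C_22 = (0.80)(0.80) − (-0.40)(-0.25) = 0.5400
  C_23 = −[(0.80)(-0.05) − (-0.10)(-0.25)] = 0.0650
  C_31 = (-0.10)(-0.15) − (-0.40)(0.70) = 0.2950
  C_32 = −[(0.80)(-0.15) − (-0.40)(-0.45)] = 0.3000
  C_33 = (0.80)(0.70) − (-0.10)(-0.45) = 0.5150
det(I−A) = Σ_j (I−A)_1j·C_1j = (0.80)(0.5525) + (-0.10)(0.3975) + (-0.40)(0.1975) = 0.32325
adj(I−A) = Cᵀ =
  [ 0.5525   0.1000   0.2950]
  [ 0.3975   0.5400   0.3000]
  [ 0.1975   0.0650   0.5150]
(I − A)⁻¹ = adj(I−A) / det(I−A) ≈
  [   1.7092     0.3094     0.9126]
  [   1.2297     1.6705     0.9281]
  [   0.6110     0.2011     1.5932]
Δx = (I − A)⁻¹ Δd with Δd having +120 in the Consulting component and 0 elsewhere.
So Δx_2 = L_21 · (+120), where L_21 = adj(I−A)_21 / det(I−A) = 0.3975 / 0.32325.
Δx_2 = 0.3975 × (+120) / 0.32325 = 47.70 / 0.32325 ≈ 147.564.

Δx_2 = 147.564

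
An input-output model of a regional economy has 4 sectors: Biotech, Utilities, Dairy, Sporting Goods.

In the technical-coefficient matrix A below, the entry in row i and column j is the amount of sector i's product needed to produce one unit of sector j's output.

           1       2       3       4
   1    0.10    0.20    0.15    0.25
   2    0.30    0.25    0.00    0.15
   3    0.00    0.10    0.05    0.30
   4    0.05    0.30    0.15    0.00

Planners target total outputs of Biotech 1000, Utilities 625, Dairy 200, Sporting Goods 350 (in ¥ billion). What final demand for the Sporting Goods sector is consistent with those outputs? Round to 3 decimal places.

I − A =
  [   0.90    -0.20    -0.15    -0.25]
  [  -0.30     0.75     0.00    -0.15]
  [   0.00    -0.10     0.95    -0.30]
  [  -0.05    -0.30    -0.15     1.00]
d = (I − A) x:
  d_1 = (+0.90)·1000 + (-0.20)·625 + (-0.15)·200 + (-0.25)·350 = 657.500
  d_2 = (-0.30)·1000 + (+0.75)·625 + (+0.00)·200 + (-0.15)·350 = 116.250
  d_3 = (+0.00)·1000 + (-0.10)·625 + (+0.95)·200 + (-0.30)·350 = 22.500
  d_4 = (-0.05)·1000 + (-0.30)·625 + (-0.15)·200 + (+1.00)·350 = 82.500

d_4 = 82.500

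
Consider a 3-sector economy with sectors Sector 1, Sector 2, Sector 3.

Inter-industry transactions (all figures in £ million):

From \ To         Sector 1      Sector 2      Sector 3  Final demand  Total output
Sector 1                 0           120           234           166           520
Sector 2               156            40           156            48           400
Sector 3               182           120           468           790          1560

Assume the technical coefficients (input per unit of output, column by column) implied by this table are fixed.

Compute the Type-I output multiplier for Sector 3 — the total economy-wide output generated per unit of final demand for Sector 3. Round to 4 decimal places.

Technical coefficients a_ij = z_ij / X_j:
  a_11 = 0/520 = 0.00, a_21 = 156/520 = 0.30, a_31 = 182/520 = 0.35
  a_12 = 120/400 = 0.30, a_22 = 40/400 = 0.10, a_32 = 120/400 = 0.30
  a_13 = 234/1560 = 0.15, a_23 = 156/1560 = 0.10, a_33 = 468/1560 = 0.30
I − A =
  [   1.00    -0.30    -0.15]
  [  -0.30     0.90    -0.10]
  [  -0.35    -0.30     0.70]
Cofactors of I−A, C_ij = (−1)^(i+j)·(minor ij) (rows/columns in the sector order above):
  C_11 = (0.90)(0.70) − (-0.10)(-0.30) = 0.6000
  C_12 = −[(-0.30)(0.70) − (-0.10)(-0.35)] = 0.2450
  C_13 = (-0.30)(-0.30) − (0.90)(-0.35) = 0.4050
  C_21 = −[(-0.30)(0.70) − (-0.15)(-0.30)] = 0.2550
  C_22 = (1.00)(0.70) − (-0.15)(-0.35) = 0.6475
  C_23 = −[(1.00)(-0.30) − (-0.30)(-0.35)] = 0.4050
  C_31 = (-0.30)(-0.10) − (-0.15)(0.90) = 0.1650
  C_32 = −[(1.00)(-0.10) − (-0.15)(-0.30)] = 0.1450
  C_33 = (1.00)(0.90) − (-0.30)(-0.30) = 0.8100
det(I−A) = Σ_j (I−A)_1j·C_1j = (1.00)(0.6000) + (-0.30)(0.2450) + (-0.15)(0.4050) = 0.46575
adj(I−A) = Cᵀ =
  [ 0.6000   0.2550   0.1650]
  [ 0.2450   0.6475   0.1450]
  [ 0.4050   0.4050   0.8100]
(I − A)⁻¹ = adj(I−A) / det(I−A) ≈
  [   1.28824     0.54750     0.35427]
  [   0.52603     1.39023     0.31133]
  [   0.86957     0.86957     1.73913]
The output multiplier for sector j is the column-j sum of the Leontief inverse (I − A)⁻¹ = adj(I−A) / det(I−A).
Column 3 of adj(I−A): (0.1650, 0.1450, 0.8100); det(I−A) = 0.46575.
m_3 = (0.1650 + 0.1450 + 0.8100) / 0.46575 = 1.12 / 0.46575 ≈ 2.4047.

m_3 = 2.4047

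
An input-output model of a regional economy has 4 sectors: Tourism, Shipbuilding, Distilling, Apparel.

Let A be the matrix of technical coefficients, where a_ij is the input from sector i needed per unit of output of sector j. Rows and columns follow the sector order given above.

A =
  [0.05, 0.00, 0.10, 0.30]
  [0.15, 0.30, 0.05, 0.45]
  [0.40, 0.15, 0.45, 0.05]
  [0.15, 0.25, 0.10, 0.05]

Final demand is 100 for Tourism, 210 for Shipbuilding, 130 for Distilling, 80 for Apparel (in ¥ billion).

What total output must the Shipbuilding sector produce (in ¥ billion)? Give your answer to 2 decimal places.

I − A =
  [   0.95     0.00    -0.10    -0.30]
  [  -0.15     0.70    -0.05    -0.45]
  [  -0.40    -0.15     0.55    -0.05]
  [  -0.15    -0.25    -0.10     0.95]
Compute the cofactors C_ij = (−1)^(i+j)·(3×3 minor ij) of I−A; the adjugate is their transpose:
adj(I−A) = Cᵀ =
  [ 0.285875   0.061250   0.080000   0.123500]
  [ 0.152125   0.416125   0.111125   0.251000]
  [ 0.259625   0.170500   0.482125   0.188125]
  [ 0.112500   0.137125   0.092625   0.328375]
det(I−A) = Σ_j (I−A)_1j·C_1j = (0.95)(0.285875) + (0.00)(0.152125) + (-0.10)(0.259625) + (-0.30)(0.112500) = 0.21186875
(I − A)⁻¹ = adj(I−A) / det(I−A) ≈
  [   1.3493     0.2891     0.3776     0.5829]
  [   0.7180     1.9641     0.5245     1.1847]
  [   1.2254     0.8047     2.2756     0.8879]
  [   0.5310     0.6472     0.4372     1.5499]
x = (I − A)⁻¹ d = adj(I−A)·d / det(I−A), with det(I−A) = 0.21186875:
  x_T = (0.285875·100 + 0.061250·210 + 0.080000·130 + 0.123500·80) / 0.21186875 = 61.73 / 0.21186875 ≈ 291.36
  x_S = (0.152125·100 + 0.416125·210 + 0.111125·130 + 0.251000·80) / 0.21186875 = 137.125 / 0.21186875 ≈ 647.22
  x_D = (0.259625·100 + 0.170500·210 + 0.482125·130 + 0.188125·80) / 0.21186875 = 139.49375 / 0.21186875 ≈ 658.40
  x_A = (0.112500·100 + 0.137125·210 + 0.092625·130 + 0.328375·80) / 0.21186875 = 78.3575 / 0.21186875 ≈ 369.84

x_S = 647.22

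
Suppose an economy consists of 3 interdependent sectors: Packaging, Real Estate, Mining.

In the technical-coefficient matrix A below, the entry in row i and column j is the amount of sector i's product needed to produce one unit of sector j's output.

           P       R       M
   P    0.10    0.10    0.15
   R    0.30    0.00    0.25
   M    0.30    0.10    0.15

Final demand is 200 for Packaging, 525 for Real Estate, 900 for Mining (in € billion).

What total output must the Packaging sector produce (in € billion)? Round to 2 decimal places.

x_P = 568.18

I − A =
  [   0.90    -0.10    -0.15]
  [  -0.30     1.00    -0.25]
  [  -0.30    -0.10     0.85]
Cofactors of I−A, C_ij = (−1)^(i+j)·(minor ij) (rows/columns in the sector order above):
  C_11 = (1.00)(0.85) − (-0.25)(-0.10) = 0.8250
  C_12 = −[(-0.30)(0.85) − (-0.25)(-0.30)] = 0.3300
  C_13 = (-0.30)(-0.10) − (1.00)(-0.30) = 0.3300
  C_21 = −[(-0.10)(0.85) − (-0.15)(-0.10)] = 0.1000
  C_22 = (0.90)(0.85) − (-0.15)(-0.30) = 0.7200
  C_23 = −[(0.90)(-0.10) − (-0.10)(-0.30)] = 0.1200
  C_31 = (-0.10)(-0.25) − (-0.15)(1.00) = 0.1750
  C_32 = −[(0.90)(-0.25) − (-0.15)(-0.30)] = 0.2700
  C_33 = (0.90)(1.00) − (-0.10)(-0.30) = 0.8700
det(I−A) = Σ_j (I−A)_1j·C_1j = (0.90)(0.8250) + (-0.10)(0.3300) + (-0.15)(0.3300) = 0.6600
adj(I−A) = Cᵀ =
  [ 0.8250   0.1000   0.1750]
  [ 0.3300   0.7200   0.2700]
  [ 0.3300   0.1200   0.8700]
(I − A)⁻¹ = adj(I−A) / det(I−A) ≈
  [   1.2500     0.1515     0.2652]
  [   0.5000     1.0909     0.4091]
  [   0.5000     0.1818     1.3182]
x = (I − A)⁻¹ d = adj(I−A)·d / det(I−A), with det(I−A) = 0.6600:
  x_P = (0.8250·200 + 0.1000·525 + 0.1750·900) / 0.6600 = 375.00 / 0.6600 ≈ 568.18
  x_R = (0.3300·200 + 0.7200·525 + 0.2700·900) / 0.6600 = 687.00 / 0.6600 ≈ 1040.91
  x_M = (0.3300·200 + 0.1200·525 + 0.8700·900) / 0.6600 = 912.00 / 0.6600 ≈ 1381.82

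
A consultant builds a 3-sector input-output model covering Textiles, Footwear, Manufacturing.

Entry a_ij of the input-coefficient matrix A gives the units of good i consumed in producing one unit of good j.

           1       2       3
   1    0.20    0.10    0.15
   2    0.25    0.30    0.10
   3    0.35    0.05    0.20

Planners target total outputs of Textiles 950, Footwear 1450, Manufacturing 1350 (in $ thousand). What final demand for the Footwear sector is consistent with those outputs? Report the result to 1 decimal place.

I − A =
  [   0.80    -0.10    -0.15]
  [  -0.25     0.70    -0.10]
  [  -0.35    -0.05     0.80]
d = (I − A) x:
  d_1 = (+0.80)·950 + (-0.10)·1450 + (-0.15)·1350 = 412.5
  d_2 = (-0.25)·950 + (+0.70)·1450 + (-0.10)·1350 = 642.5
  d_3 = (-0.35)·950 + (-0.05)·1450 + (+0.80)·1350 = 675.0

d_2 = 642.5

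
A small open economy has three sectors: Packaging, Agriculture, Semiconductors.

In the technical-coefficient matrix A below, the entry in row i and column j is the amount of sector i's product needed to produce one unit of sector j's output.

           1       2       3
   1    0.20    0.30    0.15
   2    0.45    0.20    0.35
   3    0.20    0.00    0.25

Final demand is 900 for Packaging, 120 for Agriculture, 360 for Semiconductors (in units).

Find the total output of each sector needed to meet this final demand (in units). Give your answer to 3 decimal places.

I − A =
  [   0.80    -0.30    -0.15]
  [  -0.45     0.80    -0.35]
  [  -0.20     0.00     0.75]
Cofactors of I−A, C_ij = (−1)^(i+j)·(minor ij) (rows/columns in the sector order above):
  C_11 = (0.80)(0.75) − (-0.35)(0.00) = 0.6000
  C_12 = −[(-0.45)(0.75) − (-0.35)(-0.20)] = 0.4075
  C_13 = (-0.45)(0.00) − (0.80)(-0.20) = 0.1600
  C_21 = −[(-0.30)(0.75) − (-0.15)(0.00)] = 0.2250
  C_22 = (0.80)(0.75) − (-0.15)(-0.20) = 0.5700
  C_23 = −[(0.80)(0.00) − (-0.30)(-0.20)] = 0.0600
  C_31 = (-0.30)(-0.35) − (-0.15)(0.80) = 0.2250
  C_32 = −[(0.80)(-0.35) − (-0.15)(-0.45)] = 0.3475
  C_33 = (0.80)(0.80) − (-0.30)(-0.45) = 0.5050
det(I−A) = Σ_j (I−A)_1j·C_1j = (0.80)(0.6000) + (-0.30)(0.4075) + (-0.15)(0.1600) = 0.33375
adj(I−A) = Cᵀ =
  [ 0.6000   0.2250   0.2250]
  [ 0.4075   0.5700   0.3475]
  [ 0.1600   0.0600   0.5050]
(I − A)⁻¹ = adj(I−A) / det(I−A) ≈
  [   1.7978     0.6742     0.6742]
  [   1.2210     1.7079     1.0412]
  [   0.4794     0.1798     1.5131]
x = (I − A)⁻¹ d = adj(I−A)·d / det(I−A), with det(I−A) = 0.33375:
  x_1 = (0.6000·900 + 0.2250·120 + 0.2250·360) / 0.33375 = 648.00 / 0.33375 ≈ 1941.573
  x_2 = (0.4075·900 + 0.5700·120 + 0.3475·360) / 0.33375 = 560.25 / 0.33375 ≈ 1678.652
  x_3 = (0.1600·900 + 0.0600·120 + 0.5050·360) / 0.33375 = 333.00 / 0.33375 ≈ 997.753

x_1 = 1941.573, x_2 = 1678.652, x_3 = 997.753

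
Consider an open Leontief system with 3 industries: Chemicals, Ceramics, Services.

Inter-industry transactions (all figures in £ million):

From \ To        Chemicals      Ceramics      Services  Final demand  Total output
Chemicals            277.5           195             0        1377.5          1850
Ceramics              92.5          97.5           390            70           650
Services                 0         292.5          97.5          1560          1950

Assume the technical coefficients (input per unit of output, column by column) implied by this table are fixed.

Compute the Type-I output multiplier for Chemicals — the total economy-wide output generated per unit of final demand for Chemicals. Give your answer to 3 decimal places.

Technical coefficients a_ij = z_ij / X_j:
  a_11 = 277.5/1850 = 0.15, a_21 = 92.5/1850 = 0.05, a_31 = 0/1850 = 0.00
  a_12 = 195/650 = 0.30, a_22 = 97.5/650 = 0.15, a_32 = 292.5/650 = 0.45
  a_13 = 0/1950 = 0.00, a_23 = 390/1950 = 0.20, a_33 = 97.5/1950 = 0.05
I − A =
  [   0.85    -0.30     0.00]
  [  -0.05     0.85    -0.20]
  [   0.00    -0.45     0.95]
Cofactors of I−A, C_ij = (−1)^(i+j)·(minor ij) (rows/columns in the sector order above):
  C_11 = (0.85)(0.95) − (-0.20)(-0.45) = 0.7175
  C_12 = −[(-0.05)(0.95) − (-0.20)(0.00)] = 0.0475
  C_13 = (-0.05)(-0.45) − (0.85)(0.00) = 0.0225
  C_21 = −[(-0.30)(0.95) − (0.00)(-0.45)] = 0.2850
  C_22 = (0.85)(0.95) − (0.00)(0.00) = 0.8075
  C_23 = −[(0.85)(-0.45) − (-0.30)(0.00)] = 0.3825
  C_31 = (-0.30)(-0.20) − (0.00)(0.85) = 0.0600
  C_32 = −[(0.85)(-0.20) − (0.00)(-0.05)] = 0.1700
  C_33 = (0.85)(0.85) − (-0.30)(-0.05) = 0.7075
det(I−A) = Σ_j (I−A)_1j·C_1j = (0.85)(0.7175) + (-0.30)(0.0475) + (0.00)(0.0225) = 0.595625
adj(I−A) = Cᵀ =
  [ 0.7175   0.2850   0.0600]
  [ 0.0475   0.8075   0.1700]
  [ 0.0225   0.3825   0.7075]
(I − A)⁻¹ = adj(I−A) / det(I−A) ≈
  [   1.2046     0.4785     0.1007]
  [   0.0797     1.3557     0.2854]
  [   0.0378     0.6422     1.1878]
The output multiplier for sector j is the column-j sum of the Leontief inverse (I − A)⁻¹ = adj(I−A) / det(I−A).
Column 1 of adj(I−A): (0.7175, 0.0475, 0.0225); det(I−A) = 0.595625.
m_1 = (0.7175 + 0.0475 + 0.0225) / 0.595625 = 0.7875 / 0.595625 ≈ 1.322.

m_1 = 1.322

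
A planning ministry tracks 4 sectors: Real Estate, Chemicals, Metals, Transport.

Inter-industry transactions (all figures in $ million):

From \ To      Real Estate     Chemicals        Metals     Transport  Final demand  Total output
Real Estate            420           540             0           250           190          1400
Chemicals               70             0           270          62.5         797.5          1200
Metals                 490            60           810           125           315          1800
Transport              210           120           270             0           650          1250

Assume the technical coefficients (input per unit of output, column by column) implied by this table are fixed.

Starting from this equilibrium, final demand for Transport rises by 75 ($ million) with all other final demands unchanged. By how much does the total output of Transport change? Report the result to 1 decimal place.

Technical coefficients a_ij = z_ij / X_j:
  a_RR = 420/1400 = 0.30, a_CR = 70/1400 = 0.05, a_MR = 490/1400 = 0.35, a_TR = 210/1400 = 0.15
  a_RC = 540/1200 = 0.45, a_CC = 0/1200 = 0.00, a_MC = 60/1200 = 0.05, a_TC = 120/1200 = 0.10
  a_RM = 0/1800 = 0.00, a_CM = 270/1800 = 0.15, a_MM = 810/1800 = 0.45, a_TM = 270/1800 = 0.15
  a_RT = 250/1250 = 0.20, a_CT = 62.5/1250 = 0.05, a_MT = 125/1250 = 0.10, a_TT = 0/1250 = 0.00
I − A =
  [   0.70    -0.45     0.00    -0.20]
  [  -0.05     1.00    -0.15    -0.05]
  [  -0.35    -0.05     0.55    -0.10]
  [  -0.15    -0.10    -0.15     1.00]
Compute the cofactors C_ij = (−1)^(i+j)·(3×3 minor ij) of I−A; the adjugate is their transpose:
adj(I−A) = Cᵀ =
  [ 0.522875   0.253250   0.103875   0.127625]
  [ 0.088250   0.347500   0.107250   0.045750]
  [ 0.366625   0.211750   0.639625   0.147875]
  [ 0.142250   0.104500   0.122250   0.343750]
det(I−A) = Σ_j (I−A)_1j·C_1j = (0.70)(0.522875) + (-0.45)(0.088250) + (0.00)(0.366625) + (-0.20)(0.142250) = 0.29785
(I − A)⁻¹ = adj(I−A) / det(I−A) ≈
  [   1.7555     0.8503     0.3487     0.4285]
  [   0.2963     1.1667     0.3601     0.1536]
  [   1.2309     0.7109     2.1475     0.4965]
  [   0.4776     0.3508     0.4104     1.1541]
Δx = (I − A)⁻¹ Δd with Δd having +75 in the Transport component and 0 elsewhere.
So Δx_T = L_TT · (+75), where L_TT = adj(I−A)_TT / det(I−A) = 0.343750 / 0.29785.
Δx_T = 0.343750 × (+75) / 0.29785 = 25.78125 / 0.29785 ≈ 86.6.

Δx_T = 86.6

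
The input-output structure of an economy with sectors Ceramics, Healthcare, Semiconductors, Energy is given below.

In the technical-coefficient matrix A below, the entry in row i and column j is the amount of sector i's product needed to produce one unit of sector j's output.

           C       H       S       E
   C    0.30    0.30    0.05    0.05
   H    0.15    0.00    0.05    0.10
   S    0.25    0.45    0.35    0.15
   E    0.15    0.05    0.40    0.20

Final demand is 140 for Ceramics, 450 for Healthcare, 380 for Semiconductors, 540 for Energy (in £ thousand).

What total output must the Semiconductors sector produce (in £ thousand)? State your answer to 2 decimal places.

x_S = 1926.09

I − A =
  [   0.70    -0.30    -0.05    -0.05]
  [  -0.15     1.00    -0.05    -0.10]
  [  -0.25    -0.45     0.65    -0.15]
  [  -0.15    -0.05    -0.40     0.80]
Compute the cofactors C_ij = (−1)^(i+j)·(3×3 minor ij) of I−A; the adjugate is their transpose:
adj(I−A) = Cᵀ =
  [ 0.420375   0.167000   0.083875   0.062875]
  [ 0.099875   0.301000   0.065375   0.056125]
  [ 0.283125   0.321250   0.508125   0.153125]
  [ 0.226625   0.210750   0.273875   0.390375]
det(I−A) = Σ_j (I−A)_1j·C_1j = (0.70)(0.420375) + (-0.30)(0.099875) + (-0.05)(0.283125) + (-0.05)(0.226625) = 0.2388125
(I − A)⁻¹ = adj(I−A) / det(I−A) ≈
  [   1.7603     0.6993     0.3512     0.2633]
  [   0.4182     1.2604     0.2738     0.2350]
  [   1.1856     1.3452     2.1277     0.6412]
  [   0.9490     0.8825     1.1468     1.6347]
x = (I − A)⁻¹ d = adj(I−A)·d / det(I−A), with det(I−A) = 0.2388125:
  x_C = (0.420375·140 + 0.167000·450 + 0.083875·380 + 0.062875·540) / 0.2388125 = 199.8275 / 0.2388125 ≈ 836.75
  x_H = (0.099875·140 + 0.301000·450 + 0.065375·380 + 0.056125·540) / 0.2388125 = 204.5825 / 0.2388125 ≈ 856.67
  x_S = (0.283125·140 + 0.321250·450 + 0.508125·380 + 0.153125·540) / 0.2388125 = 459.975 / 0.2388125 ≈ 1926.09
  x_E = (0.226625·140 + 0.210750·450 + 0.273875·380 + 0.390375·540) / 0.2388125 = 441.44 / 0.2388125 ≈ 1848.48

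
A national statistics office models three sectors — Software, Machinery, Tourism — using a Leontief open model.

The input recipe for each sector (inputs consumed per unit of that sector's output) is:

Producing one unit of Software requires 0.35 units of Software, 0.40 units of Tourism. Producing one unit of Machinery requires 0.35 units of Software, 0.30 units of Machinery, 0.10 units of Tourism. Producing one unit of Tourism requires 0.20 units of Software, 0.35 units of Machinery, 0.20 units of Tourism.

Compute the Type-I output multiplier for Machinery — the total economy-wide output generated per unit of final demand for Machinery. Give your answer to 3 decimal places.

I − A =
  [   0.65    -0.35    -0.20]
  [   0.00     0.70    -0.35]
  [  -0.40    -0.10     0.80]
Cofactors of I−A, C_ij = (−1)^(i+j)·(minor ij) (rows/columns in the sector order above):
  C_11 = (0.70)(0.80) − (-0.35)(-0.10) = 0.5250
  C_12 = −[(0.00)(0.80) − (-0.35)(-0.40)] = 0.1400
  C_13 = (0.00)(-0.10) − (0.70)(-0.40) = 0.2800
  C_21 = −[(-0.35)(0.80) − (-0.20)(-0.10)] = 0.3000
  C_22 = (0.65)(0.80) − (-0.20)(-0.40) = 0.4400
  C_23 = −[(0.65)(-0.10) − (-0.35)(-0.40)] = 0.2050
  C_31 = (-0.35)(-0.35) − (-0.20)(0.70) = 0.2625
  C_32 = −[(0.65)(-0.35) − (-0.20)(0.00)] = 0.2275
  C_33 = (0.65)(0.70) − (-0.35)(0.00) = 0.4550
det(I−A) = Σ_j (I−A)_1j·C_1j = (0.65)(0.5250) + (-0.35)(0.1400) + (-0.20)(0.2800) = 0.23625
adj(I−A) = Cᵀ =
  [ 0.5250   0.3000   0.2625]
  [ 0.1400   0.4400   0.2275]
  [ 0.2800   0.2050   0.4550]
(I − A)⁻¹ = adj(I−A) / det(I−A) ≈
  [   2.2222     1.2698     1.1111]
  [   0.5926     1.8624     0.9630]
  [   1.1852     0.8677     1.9259]
The output multiplier for sector j is the column-j sum of the Leontief inverse (I − A)⁻¹ = adj(I−A) / det(I−A).
Column 2 of adj(I−A): (0.3000, 0.4400, 0.2050); det(I−A) = 0.23625.
m_2 = (0.3000 + 0.4400 + 0.2050) / 0.23625 = 0.945 / 0.23625 = 4.000.

m_2 = 4.000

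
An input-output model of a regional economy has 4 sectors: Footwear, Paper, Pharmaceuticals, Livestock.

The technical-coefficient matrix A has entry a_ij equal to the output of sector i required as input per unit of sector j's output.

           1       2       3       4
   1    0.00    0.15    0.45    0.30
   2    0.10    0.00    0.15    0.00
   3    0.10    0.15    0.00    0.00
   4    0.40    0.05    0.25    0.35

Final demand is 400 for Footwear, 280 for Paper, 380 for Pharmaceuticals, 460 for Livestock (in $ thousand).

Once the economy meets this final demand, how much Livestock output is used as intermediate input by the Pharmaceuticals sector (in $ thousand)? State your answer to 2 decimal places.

I − A =
  [   1.00    -0.15    -0.45    -0.30]
  [  -0.10     1.00    -0.15     0.00]
  [  -0.10    -0.15     1.00     0.00]
  [  -0.40    -0.05    -0.25     0.65]
Compute the cofactors C_ij = (−1)^(i+j)·(3×3 minor ij) of I−A; the adjugate is their transpose:
adj(I−A) = Cᵀ =
  [ 0.635375   0.167625   0.384375   0.293250]
  [ 0.074750   0.493250   0.116250   0.034500]
  [ 0.074750   0.090750   0.518750   0.034500]
  [ 0.425500   0.176000   0.445000   0.908500]
det(I−A) = Σ_j (I−A)_1j·C_1j = (1.00)(0.635375) + (-0.15)(0.074750) + (-0.45)(0.074750) + (-0.30)(0.425500) = 0.462875
(I − A)⁻¹ = adj(I−A) / det(I−A) ≈
  [   1.3727     0.3621     0.8304     0.6335]
  [   0.1615     1.0656     0.2511     0.0745]
  [   0.1615     0.1961     1.1207     0.0745]
  [   0.9193     0.3802     0.9614     1.9627]
First solve x = (I − A)⁻¹ d = adj(I−A)·d / det(I−A); in particular x_3 = (0.074750·400 + 0.090750·280 + 0.518750·380 + 0.034500·460) / 0.462875 = 268.305 / 0.462875 ≈ 579.6489.
Intermediate flow from 4 to 3: z_43 = a_43 · x_3 = 0.25 × 268.305 / 0.462875 = 67.07625 / 0.462875 ≈ 144.91.

z_43 = 144.91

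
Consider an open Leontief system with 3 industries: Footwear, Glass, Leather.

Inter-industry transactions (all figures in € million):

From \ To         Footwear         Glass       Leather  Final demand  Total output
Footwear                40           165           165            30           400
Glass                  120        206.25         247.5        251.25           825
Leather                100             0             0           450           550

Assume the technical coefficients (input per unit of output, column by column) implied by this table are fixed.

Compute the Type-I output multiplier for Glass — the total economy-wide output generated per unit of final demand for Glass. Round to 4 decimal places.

m_2 = 2.0047

Technical coefficients a_ij = z_ij / X_j:
  a_11 = 40/400 = 0.10, a_21 = 120/400 = 0.30, a_31 = 100/400 = 0.25
  a_12 = 165/825 = 0.20, a_22 = 206.25/825 = 0.25, a_32 = 0/825 = 0.00
  a_13 = 165/550 = 0.30, a_23 = 247.5/550 = 0.45, a_33 = 0/550 = 0.00
I − A =
  [   0.90    -0.20    -0.30]
  [  -0.30     0.75    -0.45]
  [  -0.25     0.00     1.00]
Cofactors of I−A, C_ij = (−1)^(i+j)·(minor ij) (rows/columns in the sector order above):
  C_11 = (0.75)(1.00) − (-0.45)(0.00) = 0.7500
  C_12 = −[(-0.30)(1.00) − (-0.45)(-0.25)] = 0.4125
  C_13 = (-0.30)(0.00) − (0.75)(-0.25) = 0.1875
  C_21 = −[(-0.20)(1.00) − (-0.30)(0.00)] = 0.2000
  C_22 = (0.90)(1.00) − (-0.30)(-0.25) = 0.8250
  C_23 = −[(0.90)(0.00) − (-0.20)(-0.25)] = 0.0500
  C_31 = (-0.20)(-0.45) − (-0.30)(0.75) = 0.3150
  C_32 = −[(0.90)(-0.45) − (-0.30)(-0.30)] = 0.4950
  C_33 = (0.90)(0.75) − (-0.20)(-0.30) = 0.6150
det(I−A) = Σ_j (I−A)_1j·C_1j = (0.90)(0.7500) + (-0.20)(0.4125) + (-0.30)(0.1875) = 0.53625
adj(I−A) = Cᵀ =
  [ 0.7500   0.2000   0.3150]
  [ 0.4125   0.8250   0.4950]
  [ 0.1875   0.0500   0.6150]
(I − A)⁻¹ = adj(I−A) / det(I−A) ≈
  [   1.39860     0.37296     0.58741]
  [   0.76923     1.53846     0.92308]
  [   0.34965     0.09324     1.14685]
The output multiplier for sector j is the column-j sum of the Leontief inverse (I − A)⁻¹ = adj(I−A) / det(I−A).
Column 2 of adj(I−A): (0.2000, 0.8250, 0.0500); det(I−A) = 0.53625.
m_2 = (0.2000 + 0.8250 + 0.0500) / 0.53625 = 1.075 / 0.53625 ≈ 2.0047.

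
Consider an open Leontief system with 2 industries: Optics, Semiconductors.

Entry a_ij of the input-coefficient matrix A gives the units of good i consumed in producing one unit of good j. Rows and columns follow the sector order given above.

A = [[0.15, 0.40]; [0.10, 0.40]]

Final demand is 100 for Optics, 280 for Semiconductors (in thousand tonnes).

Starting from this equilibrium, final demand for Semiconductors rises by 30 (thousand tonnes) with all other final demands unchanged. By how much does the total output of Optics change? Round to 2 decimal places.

I − A =
  [   0.85    -0.40]
  [  -0.10     0.60]
det(I−A) = (0.85)(0.60) − (-0.40)(-0.10) = 0.4700
adj(I−A) = [[0.60, 0.40], [0.10, 0.85]]
(I − A)⁻¹ = adj(I−A) / det(I−A) ≈
  [   1.2766     0.8511]
  [   0.2128     1.8085]
Δx = (I − A)⁻¹ Δd with Δd having +30 in the Semiconductors component and 0 elsewhere.
So Δx_O = L_OS · (+30), where L_OS = adj(I−A)_OS / det(I−A) = 0.40 / 0.4700.
Δx_O = 0.40 × (+30) / 0.4700 = 12.00 / 0.4700 ≈ 25.53.

Δx_O = 25.53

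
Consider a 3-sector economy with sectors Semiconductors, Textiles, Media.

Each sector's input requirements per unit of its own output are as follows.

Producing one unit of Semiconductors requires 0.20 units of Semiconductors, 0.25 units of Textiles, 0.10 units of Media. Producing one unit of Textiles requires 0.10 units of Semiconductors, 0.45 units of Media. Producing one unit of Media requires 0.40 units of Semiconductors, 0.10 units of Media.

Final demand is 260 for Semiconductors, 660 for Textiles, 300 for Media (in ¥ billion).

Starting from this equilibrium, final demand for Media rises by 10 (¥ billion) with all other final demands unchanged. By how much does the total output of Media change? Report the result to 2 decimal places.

I − A =
  [   0.80    -0.10    -0.40]
  [  -0.25     1.00     0.00]
  [  -0.10    -0.45     0.90]
Cofactors of I−A, C_ij = (−1)^(i+j)·(minor ij) (rows/columns in the sector order above):
  C_11 = (1.00)(0.90) − (0.00)(-0.45) = 0.9000
  C_12 = −[(-0.25)(0.90) − (0.00)(-0.10)] = 0.2250
  C_13 = (-0.25)(-0.45) − (1.00)(-0.10) = 0.2125
  C_21 = −[(-0.10)(0.90) − (-0.40)(-0.45)] = 0.2700
  C_22 = (0.80)(0.90) − (-0.40)(-0.10) = 0.6800
  C_23 = −[(0.80)(-0.45) − (-0.10)(-0.10)] = 0.3700
  C_31 = (-0.10)(0.00) − (-0.40)(1.00) = 0.4000
  C_32 = −[(0.80)(0.00) − (-0.40)(-0.25)] = 0.1000
  C_33 = (0.80)(1.00) − (-0.10)(-0.25) = 0.7750
det(I−A) = Σ_j (I−A)_1j·C_1j = (0.80)(0.9000) + (-0.10)(0.2250) + (-0.40)(0.2125) = 0.6125
adj(I−A) = Cᵀ =
  [ 0.9000   0.2700   0.4000]
  [ 0.2250   0.6800   0.1000]
  [ 0.2125   0.3700   0.7750]
(I − A)⁻¹ = adj(I−A) / det(I−A) ≈
  [   1.4694     0.4408     0.6531]
  [   0.3673     1.1102     0.1633]
  [   0.3469     0.6041     1.2653]
Δx = (I − A)⁻¹ Δd with Δd having +10 in the Media component and 0 elsewhere.
So Δx_M = L_MM · (+10), where L_MM = adj(I−A)_MM / det(I−A) = 0.7750 / 0.6125.
Δx_M = 0.7750 × (+10) / 0.6125 = 7.75 / 0.6125 ≈ 12.65.

Δx_M = 12.65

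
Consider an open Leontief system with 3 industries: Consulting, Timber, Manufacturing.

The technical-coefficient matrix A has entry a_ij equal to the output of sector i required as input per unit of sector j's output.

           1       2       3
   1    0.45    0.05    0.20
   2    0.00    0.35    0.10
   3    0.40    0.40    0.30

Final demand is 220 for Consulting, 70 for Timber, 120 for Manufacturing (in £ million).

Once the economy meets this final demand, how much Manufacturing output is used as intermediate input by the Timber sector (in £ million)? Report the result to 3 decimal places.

z_32 = 84.362

I − A =
  [   0.55    -0.05    -0.20]
  [   0.00     0.65    -0.10]
  [  -0.40    -0.40     0.70]
Cofactors of I−A, C_ij = (−1)^(i+j)·(minor ij) (rows/columns in the sector order above):
  C_11 = (0.65)(0.70) − (-0.10)(-0.40) = 0.4150
  C_12 = −[(0.00)(0.70) − (-0.10)(-0.40)] = 0.0400
  C_13 = (0.00)(-0.40) − (0.65)(-0.40) = 0.2600
  C_21 = −[(-0.05)(0.70) − (-0.20)(-0.40)] = 0.1150
  C_22 = (0.55)(0.70) − (-0.20)(-0.40) = 0.3050
  C_23 = −[(0.55)(-0.40) − (-0.05)(-0.40)] = 0.2400
  C_31 = (-0.05)(-0.10) − (-0.20)(0.65) = 0.1350
  C_32 = −[(0.55)(-0.10) − (-0.20)(0.00)] = 0.0550
  C_33 = (0.55)(0.65) − (-0.05)(0.00) = 0.3575
det(I−A) = Σ_j (I−A)_1j·C_1j = (0.55)(0.4150) + (-0.05)(0.0400) + (-0.20)(0.2600) = 0.17425
adj(I−A) = Cᵀ =
  [ 0.4150   0.1150   0.1350]
  [ 0.0400   0.3050   0.0550]
  [ 0.2600   0.2400   0.3575]
(I − A)⁻¹ = adj(I−A) / det(I−A) ≈
  [   2.3816     0.6600     0.7747]
  [   0.2296     1.7504     0.3156]
  [   1.4921     1.3773     2.0516]
First solve x = (I − A)⁻¹ d = adj(I−A)·d / det(I−A); in particular x_2 = (0.0400·220 + 0.3050·70 + 0.0550·120) / 0.17425 = 36.75 / 0.17425 ≈ 210.90387.
Intermediate flow from 3 to 2: z_32 = a_32 · x_2 = 0.40 × 36.75 / 0.17425 = 14.70 / 0.17425 ≈ 84.362.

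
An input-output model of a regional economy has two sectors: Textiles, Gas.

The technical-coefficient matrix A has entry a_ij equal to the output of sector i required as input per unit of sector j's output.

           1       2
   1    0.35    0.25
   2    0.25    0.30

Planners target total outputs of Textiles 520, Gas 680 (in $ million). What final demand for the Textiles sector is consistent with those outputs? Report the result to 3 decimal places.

d_1 = 168.000

I − A =
  [   0.65    -0.25]
  [  -0.25     0.70]
d = (I − A) x:
  d_1 = (+0.65)·520 + (-0.25)·680 = 168.000
  d_2 = (-0.25)·520 + (+0.70)·680 = 346.000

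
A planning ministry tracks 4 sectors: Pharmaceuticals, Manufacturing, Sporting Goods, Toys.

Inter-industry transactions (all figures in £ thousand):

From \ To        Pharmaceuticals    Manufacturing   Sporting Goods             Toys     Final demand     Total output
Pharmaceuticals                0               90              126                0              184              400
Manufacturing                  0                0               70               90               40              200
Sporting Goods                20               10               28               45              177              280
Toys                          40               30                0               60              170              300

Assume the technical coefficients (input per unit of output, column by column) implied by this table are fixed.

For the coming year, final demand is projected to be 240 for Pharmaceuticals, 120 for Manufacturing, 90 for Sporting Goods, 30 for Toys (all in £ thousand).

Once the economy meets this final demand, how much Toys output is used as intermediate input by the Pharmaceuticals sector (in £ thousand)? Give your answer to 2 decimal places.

z_TP = 39.71

Technical coefficients a_ij = z_ij / X_j:
  a_PP = 0/400 = 0.00, a_MP = 0/400 = 0.00, a_SP = 20/400 = 0.05, a_TP = 40/400 = 0.10
  a_PM = 90/200 = 0.45, a_MM = 0/200 = 0.00, a_SM = 10/200 = 0.05, a_TM = 30/200 = 0.15
  a_PS = 126/280 = 0.45, a_MS = 70/280 = 0.25, a_SS = 28/280 = 0.10, a_TS = 0/280 = 0.00
  a_PT = 0/300 = 0.00, a_MT = 90/300 = 0.30, a_ST = 45/300 = 0.15, a_TT = 60/300 = 0.20
I − A =
  [   1.00    -0.45    -0.45     0.00]
  [   0.00     1.00    -0.25    -0.30]
  [  -0.05    -0.05     0.90    -0.15]
  [  -0.10    -0.15     0.00     0.80]
Compute the cofactors C_ij = (−1)^(i+j)·(3×3 minor ij) of I−A; the adjugate is their transpose:
adj(I−A) = Cᵀ =
  [ 0.663875   0.352125   0.429750   0.212625]
  [ 0.040750   0.695250   0.213500   0.300750]
  [ 0.054250   0.087250   0.741500   0.171750]
  [ 0.090625   0.174375   0.093750   0.859375]
det(I−A) = Σ_j (I−A)_1j·C_1j = (1.00)(0.663875) + (-0.45)(0.040750) + (-0.45)(0.054250) + (0.00)(0.090625) = 0.621125
(I − A)⁻¹ = adj(I−A) / det(I−A) ≈
  [   1.0688     0.5669     0.6919     0.3423]
  [   0.0656     1.1193     0.3437     0.4842]
  [   0.0873     0.1405     1.1938     0.2765]
  [   0.1459     0.2807     0.1509     1.3836]
First solve x = (I − A)⁻¹ d = adj(I−A)·d / det(I−A); in particular x_P = (0.663875·240 + 0.352125·120 + 0.429750·90 + 0.212625·30) / 0.621125 = 246.64125 / 0.621125 ≈ 397.0879.
Intermediate flow from T to P: z_TP = a_TP · x_P = 0.10 × 246.64125 / 0.621125 = 24.664125 / 0.621125 ≈ 39.71.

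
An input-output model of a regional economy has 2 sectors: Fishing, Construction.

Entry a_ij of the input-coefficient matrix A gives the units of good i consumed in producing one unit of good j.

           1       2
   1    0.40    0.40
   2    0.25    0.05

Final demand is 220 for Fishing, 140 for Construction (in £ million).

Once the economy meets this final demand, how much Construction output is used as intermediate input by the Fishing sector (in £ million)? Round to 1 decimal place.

z_21 = 141.0

I − A =
  [   0.60    -0.40]
  [  -0.25     0.95]
det(I−A) = (0.60)(0.95) − (-0.40)(-0.25) = 0.4700
adj(I−A) = [[0.95, 0.40], [0.25, 0.60]]
(I − A)⁻¹ = adj(I−A) / det(I−A) ≈
  [   2.0213     0.8511]
  [   0.5319     1.2766]
First solve x = (I − A)⁻¹ d = adj(I−A)·d / det(I−A); in particular x_1 = (0.95·220 + 0.40·140) / 0.4700 = 265.00 / 0.4700 ≈ 563.830.
Intermediate flow from 2 to 1: z_21 = a_21 · x_1 = 0.25 × 265.00 / 0.4700 = 66.25 / 0.4700 ≈ 141.0.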